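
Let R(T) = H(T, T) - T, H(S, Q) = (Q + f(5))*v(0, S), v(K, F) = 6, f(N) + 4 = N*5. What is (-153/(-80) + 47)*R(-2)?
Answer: 113477/20 ≈ 5673.9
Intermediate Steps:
f(N) = -4 + 5*N (f(N) = -4 + N*5 = -4 + 5*N)
H(S, Q) = 126 + 6*Q (H(S, Q) = (Q + (-4 + 5*5))*6 = (Q + (-4 + 25))*6 = (Q + 21)*6 = (21 + Q)*6 = 126 + 6*Q)
R(T) = 126 + 5*T (R(T) = (126 + 6*T) - T = 126 + 5*T)
(-153/(-80) + 47)*R(-2) = (-153/(-80) + 47)*(126 + 5*(-2)) = (-153*(-1/80) + 47)*(126 - 10) = (153/80 + 47)*116 = (3913/80)*116 = 113477/20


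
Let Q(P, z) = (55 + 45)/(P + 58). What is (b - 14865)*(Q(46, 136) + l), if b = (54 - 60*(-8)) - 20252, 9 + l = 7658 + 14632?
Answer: -20035003973/26 ≈ -7.7058e+8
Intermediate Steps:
Q(P, z) = 100/(58 + P)
l = 22281 (l = -9 + (7658 + 14632) = -9 + 22290 = 22281)
b = -19718 (b = (54 + 480) - 20252 = 534 - 20252 = -19718)
(b - 14865)*(Q(46, 136) + l) = (-19718 - 14865)*(100/(58 + 46) + 22281) = -34583*(100/104 + 22281) = -34583*(100*(1/104) + 22281) = -34583*(25/26 + 22281) = -34583*579331/26 = -20035003973/26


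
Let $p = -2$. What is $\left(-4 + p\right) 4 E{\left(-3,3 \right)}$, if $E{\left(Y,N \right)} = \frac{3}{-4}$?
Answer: $18$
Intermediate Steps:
$E{\left(Y,N \right)} = - \frac{3}{4}$ ($E{\left(Y,N \right)} = 3 \left(- \frac{1}{4}\right) = - \frac{3}{4}$)
$\left(-4 + p\right) 4 E{\left(-3,3 \right)} = \left(-4 - 2\right) 4 \left(- \frac{3}{4}\right) = \left(-6\right) 4 \left(- \frac{3}{4}\right) = \left(-24\right) \left(- \frac{3}{4}\right) = 18$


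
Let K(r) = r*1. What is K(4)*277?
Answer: 1108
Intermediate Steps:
K(r) = r
K(4)*277 = 4*277 = 1108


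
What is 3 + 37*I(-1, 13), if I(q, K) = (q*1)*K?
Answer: -478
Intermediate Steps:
I(q, K) = K*q (I(q, K) = q*K = K*q)
3 + 37*I(-1, 13) = 3 + 37*(13*(-1)) = 3 + 37*(-13) = 3 - 481 = -478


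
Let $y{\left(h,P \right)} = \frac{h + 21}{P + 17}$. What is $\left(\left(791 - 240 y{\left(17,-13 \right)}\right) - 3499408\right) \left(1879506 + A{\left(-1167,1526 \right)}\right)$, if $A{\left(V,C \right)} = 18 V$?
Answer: $-6506417074500$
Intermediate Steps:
$y{\left(h,P \right)} = \frac{21 + h}{17 + P}$
$\left(\left(791 - 240 y{\left(17,-13 \right)}\right) - 3499408\right) \left(1879506 + A{\left(-1167,1526 \right)}\right) = \left(\left(791 - 240 \frac{21 + 17}{17 - 13}\right) - 3499408\right) \left(1879506 + 18 \left(-1167\right)\right) = \left(\left(791 - 240 \cdot \frac{1}{4} \cdot 38\right) - 3499408\right) \left(1879506 - 21006\right) = \left(\left(791 - 240 \cdot \frac{1}{4} \cdot 38\right) - 3499408\right) 1858500 = \left(\left(791 - 2280\right) - 3499408\right) 1858500 = \left(-1489 - 3499408\right) 1858500 = \left(-3500897\right) 1858500 = -6506417074500$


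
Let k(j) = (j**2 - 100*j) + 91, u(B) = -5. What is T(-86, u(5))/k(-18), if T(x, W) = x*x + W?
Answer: 7391/2215 ≈ 3.3368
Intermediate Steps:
T(x, W) = W + x**2 (T(x, W) = x**2 + W = W + x**2)
k(j) = 91 + j**2 - 100*j
T(-86, u(5))/k(-18) = (-5 + (-86)**2)/(91 + (-18)**2 - 100*(-18)) = (-5 + 7396)/(91 + 324 + 1800) = 7391/2215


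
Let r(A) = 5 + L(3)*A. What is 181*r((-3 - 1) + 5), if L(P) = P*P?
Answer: 2534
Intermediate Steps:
L(P) = P²
r(A) = 5 + 9*A (r(A) = 5 + 3²*A = 5 + 9*A)
181*r((-3 - 1) + 5) = 181*(5 + 9*((-3 - 1) + 5)) = 181*(5 + 9*(-4 + 5)) = 181*(5 + 9*1) = 181*(5 + 9) = 181*14 = 2534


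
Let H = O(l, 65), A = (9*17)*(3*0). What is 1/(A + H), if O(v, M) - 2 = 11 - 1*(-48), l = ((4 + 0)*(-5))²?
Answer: 1/61 ≈ 0.016393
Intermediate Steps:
A = 0 (A = 153*0 = 0)
l = 400 (l = (4*(-5))² = (-20)² = 400)
O(v, M) = 61 (O(v, M) = 2 + (11 - 1*(-48)) = 2 + (11 + 48) = 2 + 59 = 61)
H = 61
1/(A + H) = 1/(0 + 61) = 1/61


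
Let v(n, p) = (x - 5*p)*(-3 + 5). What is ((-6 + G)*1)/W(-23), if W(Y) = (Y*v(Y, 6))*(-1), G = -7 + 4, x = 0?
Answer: 3/460 ≈ 0.0065217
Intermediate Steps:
G = -3
v(n, p) = -10*p (v(n, p) = (0 - 5*p)*(-3 + 5) = -5*p*2 = -10*p)
W(Y) = 60*Y (W(Y) = (Y*(-10*6))*(-1) = (Y*(-60))*(-1) = -60*Y*(-1) = 60*Y)
((-6 + G)*1)/W(-23) = ((-6 - 3)*1)/((60*(-23))) = -9*1/(-1380) = -9*(-1/1380) = 3/460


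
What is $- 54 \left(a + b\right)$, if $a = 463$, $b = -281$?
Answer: $-9828$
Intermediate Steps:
$- 54 \left(a + b\right) = - 54 \left(463 - 281\right) = \left(-54\right) 182 = -9828$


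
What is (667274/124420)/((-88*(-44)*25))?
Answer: 333637/6021928000 ≈ 5.5404e-5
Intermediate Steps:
(667274/124420)/((-88*(-44)*25)) = (667274*(1/124420))/((3872*25)) = (333637/62210)/96800 = (333637/62210)*(1/96800) = 333637/6021928000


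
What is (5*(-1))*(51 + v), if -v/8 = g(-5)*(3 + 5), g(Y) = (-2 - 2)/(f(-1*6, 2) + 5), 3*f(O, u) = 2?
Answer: -8175/17 ≈ -480.88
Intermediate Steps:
f(O, u) = 2/3 (f(O, u) = (1/3)*2 = 2/3)
g(Y) = -12/17 (g(Y) = (-2 - 2)/(2/3 + 5) = -4/17/3 = -4*3/17 = -12/17)
v = 768/17 (v = -(-96)*(3 + 5)/17 = -(-96)*8/17 = -8*(-96/17) = 768/17 ≈ 45.176)
(5*(-1))*(51 + v) = (5*(-1))*(51 + 768/17) = -5*1635/17 = -8175/17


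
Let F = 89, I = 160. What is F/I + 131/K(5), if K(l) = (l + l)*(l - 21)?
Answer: -21/80 ≈ -0.26250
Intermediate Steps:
K(l) = 2*l*(-21 + l) (K(l) = (2*l)*(-21 + l) = 2*l*(-21 + l))
F/I + 131/K(5) = 89/160 + 131/((2*5*(-21 + 5))) = 89*(1/160) + 131/((2*5*(-16))) = 89/160 + 131/(-160) = 89/160 + 131*(-1/160) = 89/160 - 131/160 = -21/80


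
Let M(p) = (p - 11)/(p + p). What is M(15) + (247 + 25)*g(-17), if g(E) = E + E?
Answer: -138718/15 ≈ -9247.9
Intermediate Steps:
g(E) = 2*E
M(p) = (-11 + p)/(2*p) (M(p) = (-11 + p)/((2*p)) = (-11 + p)*(1/(2*p)) = (-11 + p)/(2*p))
M(15) + (247 + 25)*g(-17) = (½)*(-11 + 15)/15 + (247 + 25)*(2*(-17)) = (½)*(1/15)*4 + 272*(-34) = 2/15 - 9248 = -138718/15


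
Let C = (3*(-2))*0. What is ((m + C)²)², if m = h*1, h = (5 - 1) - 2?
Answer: 16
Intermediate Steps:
C = 0 (C = -6*0 = 0)
h = 2 (h = 4 - 2 = 2)
m = 2 (m = 2*1 = 2)
((m + C)²)² = ((2 + 0)²)² = (2²)² = 4² = 16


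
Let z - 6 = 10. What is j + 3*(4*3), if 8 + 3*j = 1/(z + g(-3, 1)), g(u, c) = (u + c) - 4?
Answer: 1001/30 ≈ 33.367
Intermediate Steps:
z = 16 (z = 6 + 10 = 16)
g(u, c) = -4 + c + u (g(u, c) = (c + u) - 4 = -4 + c + u)
j = -79/30 (j = -8/3 + 1/(3*(16 + (-4 + 1 - 3))) = -8/3 + 1/(3*(16 - 6)) = -8/3 + (⅓)/10 = -8/3 + (⅓)*(⅒) = -8/3 + 1/30 = -79/30 ≈ -2.6333)
j + 3*(4*3) = -79/30 + 3*(4*3) = -79/30 + 3*12 = -79/30 + 36 = 1001/30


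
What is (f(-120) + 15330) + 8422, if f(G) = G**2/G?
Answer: 23632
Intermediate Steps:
f(G) = G
(f(-120) + 15330) + 8422 = (-120 + 15330) + 8422 = 15210 + 8422 = 23632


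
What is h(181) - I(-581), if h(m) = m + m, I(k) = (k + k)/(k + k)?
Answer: 361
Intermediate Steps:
I(k) = 1 (I(k) = (2*k)/((2*k)) = (2*k)*(1/(2*k)) = 1)
h(m) = 2*m
h(181) - I(-581) = 2*181 - 1*1 = 362 - 1 = 361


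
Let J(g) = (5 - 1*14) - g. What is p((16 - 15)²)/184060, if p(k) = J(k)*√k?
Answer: -1/18406 ≈ -5.4330e-5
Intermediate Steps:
J(g) = -9 - g (J(g) = (5 - 14) - g = -9 - g)
p(k) = √k*(-9 - k) (p(k) = (-9 - k)*√k = √k*(-9 - k))
p((16 - 15)²)/184060 = (√((16 - 15)²)*(-9 - (16 - 15)²))/184060 = (√(1²)*(-9 - 1*1²))*(1/184060) = (√1*(-9 - 1*1))*(1/184060) = (1*(-9 - 1))*(1/184060) = (1*(-10))*(1/184060) = -10*1/184060 = -1/18406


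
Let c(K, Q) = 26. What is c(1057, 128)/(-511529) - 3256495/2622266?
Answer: -1665859809771/1341365104714 ≈ -1.2419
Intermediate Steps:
c(1057, 128)/(-511529) - 3256495/2622266 = 26/(-511529) - 3256495/2622266 = 26*(-1/511529) - 3256495*1/2622266 = -26/511529 - 3256495/2622266 = -1665859809771/1341365104714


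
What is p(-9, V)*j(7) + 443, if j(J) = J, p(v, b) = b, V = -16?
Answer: 331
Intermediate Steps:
p(-9, V)*j(7) + 443 = -16*7 + 443 = -112 + 443 = 331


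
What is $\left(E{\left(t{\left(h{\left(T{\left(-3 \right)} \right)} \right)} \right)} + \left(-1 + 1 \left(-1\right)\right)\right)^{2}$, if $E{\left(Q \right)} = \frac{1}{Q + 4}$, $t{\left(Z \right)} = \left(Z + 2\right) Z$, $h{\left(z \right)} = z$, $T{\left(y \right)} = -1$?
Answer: $\frac{25}{9} \approx 2.7778$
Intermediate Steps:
$t{\left(Z \right)} = Z \left(2 + Z\right)$ ($t{\left(Z \right)} = \left(2 + Z\right) Z = Z \left(2 + Z\right)$)
$E{\left(Q \right)} = \frac{1}{4 + Q}$
$\left(E{\left(t{\left(h{\left(T{\left(-3 \right)} \right)} \right)} \right)} + \left(-1 + 1 \left(-1\right)\right)\right)^{2} = \left(\frac{1}{4 - \left(2 - 1\right)} + \left(-1 + 1 \left(-1\right)\right)\right)^{2} = \left(\frac{1}{4 - 1} - 2\right)^{2} = \left(\frac{1}{3} - 2\right)^{2} = \left(- \frac{5}{3}\right)^{2} = \frac{25}{9}$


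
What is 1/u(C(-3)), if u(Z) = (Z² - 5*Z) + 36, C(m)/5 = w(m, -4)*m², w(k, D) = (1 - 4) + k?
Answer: 1/74286 ≈ 1.3461e-5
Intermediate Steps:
w(k, D) = -3 + k
C(m) = 5*m²*(-3 + m) (C(m) = 5*((-3 + m)*m²) = 5*(m²*(-3 + m)) = 5*m²*(-3 + m))
u(Z) = 36 + Z² - 5*Z
1/u(C(-3)) = 1/(36 + (5*(-3)²*(-3 - 3))² - 25*(-3)²*(-3 - 3)) = 1/(36 + (5*9*(-6))² - 25*9*(-6)) = 1/(36 + (-270)² - 5*(-270)) = 1/(36 + 72900 + 1350) = 1/74286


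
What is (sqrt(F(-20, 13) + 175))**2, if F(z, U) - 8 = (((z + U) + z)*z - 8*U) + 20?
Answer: 639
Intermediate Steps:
F(z, U) = 28 - 8*U + z*(U + 2*z) (F(z, U) = 8 + ((((z + U) + z)*z - 8*U) + 20) = 8 + ((((U + z) + z)*z - 8*U) + 20) = 8 + (((U + 2*z)*z - 8*U) + 20) = 8 + ((z*(U + 2*z) - 8*U) + 20) = 8 + ((-8*U + z*(U + 2*z)) + 20) = 8 + (20 - 8*U + z*(U + 2*z)) = 28 - 8*U + z*(U + 2*z))
(sqrt(F(-20, 13) + 175))**2 = (sqrt((28 - 8*13 + 2*(-20)**2 + 13*(-20)) + 175))**2 = (sqrt((28 - 104 + 2*400 - 260) + 175))**2 = (sqrt((28 - 104 + 800 - 260) + 175))**2 = (sqrt(464 + 175))**2 = (sqrt(639))**2 = (3*sqrt(71))**2 = 639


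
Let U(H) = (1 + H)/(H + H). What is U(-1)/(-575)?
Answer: 0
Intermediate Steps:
U(H) = (1 + H)/(2*H) (U(H) = (1 + H)/((2*H)) = (1 + H)*(1/(2*H)) = (1 + H)/(2*H))
U(-1)/(-575) = ((1/2)*(1 - 1)/(-1))/(-575) = ((1/2)*(-1)*0)*(-1/575) = 0*(-1/575) = 0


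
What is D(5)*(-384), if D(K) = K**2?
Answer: -9600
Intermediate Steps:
D(5)*(-384) = 5**2*(-384) = 25*(-384) = -9600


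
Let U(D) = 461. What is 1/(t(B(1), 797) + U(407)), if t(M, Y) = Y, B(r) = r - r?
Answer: 1/1258 ≈ 0.00079491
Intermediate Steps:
B(r) = 0
1/(t(B(1), 797) + U(407)) = 1/(797 + 461) = 1/1258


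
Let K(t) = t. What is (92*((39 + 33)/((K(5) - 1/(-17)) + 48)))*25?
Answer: 1407600/451 ≈ 3121.1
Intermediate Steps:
(92*((39 + 33)/((K(5) - 1/(-17)) + 48)))*25 = (92*((39 + 33)/((5 - 1/(-17)) + 48)))*25 = (92*(72/((5 - 1*(-1/17)) + 48)))*25 = (92*(72/((5 + 1/17) + 48)))*25 = (92*(72/(86/17 + 48)))*25 = (92*(72/(902/17)))*25 = (92*(72*(17/902)))*25 = (92*(612/451))*25 = (56304/451)*25 = 1407600/451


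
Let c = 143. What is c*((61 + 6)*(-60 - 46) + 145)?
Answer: -994851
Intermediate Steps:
c*((61 + 6)*(-60 - 46) + 145) = 143*((61 + 6)*(-60 - 46) + 145) = 143*(67*(-106) + 145) = 143*(-7102 + 145) = 143*(-6957) = -994851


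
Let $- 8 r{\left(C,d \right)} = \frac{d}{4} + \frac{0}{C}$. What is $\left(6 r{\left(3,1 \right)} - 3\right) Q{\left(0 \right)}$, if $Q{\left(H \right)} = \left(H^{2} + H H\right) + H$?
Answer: $0$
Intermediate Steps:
$Q{\left(H \right)} = H + 2 H^{2}$ ($Q{\left(H \right)} = \left(H^{2} + H^{2}\right) + H = 2 H^{2} + H = H + 2 H^{2}$)
$r{\left(C,d \right)} = - \frac{d}{32}$ ($r{\left(C,d \right)} = - \frac{\frac{d}{4} + \frac{0}{C}}{8} = - \frac{d \frac{1}{4} + 0}{8} = - \frac{\frac{d}{4} + 0}{8} = - \frac{\frac{1}{4} d}{8} = - \frac{d}{32}$)
$\left(6 r{\left(3,1 \right)} - 3\right) Q{\left(0 \right)} = \left(6 \left(\left(- \frac{1}{32}\right) 1\right) - 3\right) 0 \left(1 + 2 \cdot 0\right) = \left(6 \left(- \frac{1}{32}\right) - 3\right) 0 \left(1 + 0\right) = \left(- \frac{3}{16} - 3\right) 0 \cdot 1 = \left(- \frac{51}{16}\right) 0 = 0$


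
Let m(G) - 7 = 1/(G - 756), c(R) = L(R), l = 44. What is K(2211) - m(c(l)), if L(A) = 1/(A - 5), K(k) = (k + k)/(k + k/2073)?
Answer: -152858395/30573871 ≈ -4.9996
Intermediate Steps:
K(k) = 2073/1037 (K(k) = (2*k)/(k + k*(1/2073)) = (2*k)/(k + k/2073) = (2*k)/((2074*k/2073)) = (2*k)*(2073/(2074*k)) = 2073/1037)
L(A) = 1/(-5 + A)
c(R) = 1/(-5 + R)
m(G) = 7 + 1/(-756 + G) (m(G) = 7 + 1/(G - 756) = 7 + 1/(-756 + G))
K(2211) - m(c(l)) = 2073/1037 - (-5291 + 7/(-5 + 44))/(-756 + 1/(-5 + 44)) = 2073/1037 - (-5291 + 7/39)/(-756 + 1/39) = 2073/1037 - (-5291 + 7*(1/39))/(-756 + 1/39) = 2073/1037 - (-5291 + 7/39)/(-29483/39) = 2073/1037 - (-39)*(-206342)/(29483*39) = 2073/1037 - 1*206342/29483 = 2073/1037 - 206342/29483 = -152858395/30573871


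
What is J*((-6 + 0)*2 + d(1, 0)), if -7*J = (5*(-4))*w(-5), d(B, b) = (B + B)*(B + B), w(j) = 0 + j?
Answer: 800/7 ≈ 114.29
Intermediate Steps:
w(j) = j
d(B, b) = 4*B² (d(B, b) = (2*B)*(2*B) = 4*B²)
J = -100/7 (J = -5*(-4)*(-5)/7 = -(-20)*(-5)/7 = -⅐*100 = -100/7 ≈ -14.286)
J*((-6 + 0)*2 + d(1, 0)) = -100*((-6 + 0)*2 + 4*1²)/7 = -100*(-6*2 + 4*1)/7 = -100*(-12 + 4)/7 = -100/7*(-8) = 800/7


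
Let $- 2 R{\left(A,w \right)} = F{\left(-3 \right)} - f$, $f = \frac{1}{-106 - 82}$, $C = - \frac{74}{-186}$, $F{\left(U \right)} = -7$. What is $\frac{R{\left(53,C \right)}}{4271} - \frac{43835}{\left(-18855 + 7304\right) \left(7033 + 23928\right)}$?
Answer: $\frac{540678573125}{574317407092856} \approx 0.00094143$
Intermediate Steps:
$C = \frac{37}{93}$ ($C = \left(-74\right) \left(- \frac{1}{186}\right) = \frac{37}{93} \approx 0.39785$)
$f = - \frac{1}{188}$ ($f = \frac{1}{-188} = - \frac{1}{188} \approx -0.0053191$)
$R{\left(A,w \right)} = \frac{1315}{376}$ ($R{\left(A,w \right)} = - \frac{-7 - - \frac{1}{188}}{2} = - \frac{-7 + \frac{1}{188}}{2} = \left(- \frac{1}{2}\right) \left(- \frac{1315}{188}\right) = \frac{1315}{376}$)
$\frac{R{\left(53,C \right)}}{4271} - \frac{43835}{\left(-18855 + 7304\right) \left(7033 + 23928\right)} = \frac{1315}{376 \cdot 4271} - \frac{43835}{\left(-18855 + 7304\right) \left(7033 + 23928\right)} = \frac{1315}{376} \cdot \frac{1}{4271} - \frac{43835}{\left(-11551\right) 30961} = \frac{1315}{1605896} - \frac{43835}{-357630511} = \frac{1315}{1605896} - - \frac{43835}{357630511} = \frac{1315}{1605896} + \frac{43835}{357630511} = \frac{540678573125}{574317407092856}$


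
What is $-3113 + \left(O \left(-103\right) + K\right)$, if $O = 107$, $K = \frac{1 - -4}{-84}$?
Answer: $- \frac{1187261}{84} \approx -14134.0$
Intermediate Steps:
$K = - \frac{5}{84}$ ($K = \left(1 + 4\right) \left(- \frac{1}{84}\right) = 5 \left(- \frac{1}{84}\right) = - \frac{5}{84} \approx -0.059524$)
$-3113 + \left(O \left(-103\right) + K\right) = -3113 + \left(107 \left(-103\right) - \frac{5}{84}\right) = -3113 - \frac{925769}{84} = - \frac{1187261}{84}$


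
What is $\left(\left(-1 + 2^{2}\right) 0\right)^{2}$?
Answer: $0$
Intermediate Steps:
$\left(\left(-1 + 2^{2}\right) 0\right)^{2} = \left(\left(-1 + 4\right) 0\right)^{2} = \left(3 \cdot 0\right)^{2} = 0^{2} = 0$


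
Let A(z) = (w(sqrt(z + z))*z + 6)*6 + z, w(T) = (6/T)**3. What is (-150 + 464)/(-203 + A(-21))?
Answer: -51653/39674 + 4239*I*sqrt(42)/39674 ≈ -1.3019 + 0.69244*I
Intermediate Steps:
w(T) = 216/T**3
A(z) = 36 + z + 324*sqrt(2)/sqrt(z) (A(z) = ((216/(sqrt(z + z))**3)*z + 6)*6 + z = ((216/(sqrt(2*z))**3)*z + 6)*6 + z = ((216/(sqrt(2)*sqrt(z))**3)*z + 6)*6 + z = ((216*(sqrt(2)/(4*z**(3/2))))*z + 6)*6 + z = ((54*sqrt(2)/z**(3/2))*z + 6)*6 + z = (54*sqrt(2)/sqrt(z) + 6)*6 + z = (6 + 54*sqrt(2)/sqrt(z))*6 + z = (36 + 324*sqrt(2)/sqrt(z)) + z = 36 + z + 324*sqrt(2)/sqrt(z))
(-150 + 464)/(-203 + A(-21)) = (-150 + 464)/(-203 + (36 - 21 + 324*sqrt(2)/sqrt(-21))) = 314/(-203 + (36 - 21 + 324*sqrt(2)*(-I*sqrt(21)/21))) = 314/(-203 + (36 - 21 - 108*I*sqrt(42)/7)) = 314/(-203 + (15 - 108*I*sqrt(42)/7)) = 314/(-188 - 108*I*sqrt(42)/7)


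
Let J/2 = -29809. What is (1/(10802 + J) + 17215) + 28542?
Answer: 2233673711/48816 ≈ 45757.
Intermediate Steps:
J = -59618 (J = 2*(-29809) = -59618)
(1/(10802 + J) + 17215) + 28542 = (1/(10802 - 59618) + 17215) + 28542 = (1/(-48816) + 17215) + 28542 = (-1/48816 + 17215) + 28542 = 840367439/48816 + 28542 = 2233673711/48816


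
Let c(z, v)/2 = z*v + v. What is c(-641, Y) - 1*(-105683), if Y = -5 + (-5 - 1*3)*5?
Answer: 163283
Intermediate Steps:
Y = -45 (Y = -5 + (-5 - 3)*5 = -5 - 8*5 = -5 - 40 = -45)
c(z, v) = 2*v + 2*v*z (c(z, v) = 2*(z*v + v) = 2*(v*z + v) = 2*(v + v*z) = 2*v + 2*v*z)
c(-641, Y) - 1*(-105683) = 2*(-45)*(1 - 641) - 1*(-105683) = 2*(-45)*(-640) + 105683 = 57600 + 105683 = 163283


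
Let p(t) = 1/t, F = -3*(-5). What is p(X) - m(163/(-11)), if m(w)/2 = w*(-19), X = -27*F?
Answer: -2508581/4455 ≈ -563.09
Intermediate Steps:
F = 15
X = -405 (X = -27*15 = -405)
m(w) = -38*w (m(w) = 2*(w*(-19)) = 2*(-19*w) = -38*w)
p(X) - m(163/(-11)) = 1/(-405) - (-38)*163/(-11) = -1/405 - (-38)*163*(-1/11) = -1/405 - (-38)*(-163)/11 = -1/405 - 1*6194/11 = -1/405 - 6194/11 = -2508581/4455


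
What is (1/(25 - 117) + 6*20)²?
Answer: 121859521/8464 ≈ 14397.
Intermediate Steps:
(1/(25 - 117) + 6*20)² = (1/(-92) + 120)² = (-1/92 + 120)² = (11039/92)² = 121859521/8464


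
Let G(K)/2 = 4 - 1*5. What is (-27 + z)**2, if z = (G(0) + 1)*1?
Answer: 784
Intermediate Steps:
G(K) = -2 (G(K) = 2*(4 - 1*5) = 2*(4 - 5) = 2*(-1) = -2)
z = -1 (z = (-2 + 1)*1 = -1*1 = -1)
(-27 + z)**2 = (-27 - 1)**2 = (-28)**2 = 784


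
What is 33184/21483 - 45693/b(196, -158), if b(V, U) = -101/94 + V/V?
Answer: 13181823982/21483 ≈ 6.1359e+5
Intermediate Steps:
b(V, U) = -7/94 (b(V, U) = -101*1/94 + 1 = -101/94 + 1 = -7/94)
33184/21483 - 45693/b(196, -158) = 33184/21483 - 45693/(-7/94) = 33184*(1/21483) - 45693*(-94/7) = 33184/21483 + 4295142/7 = 13181823982/21483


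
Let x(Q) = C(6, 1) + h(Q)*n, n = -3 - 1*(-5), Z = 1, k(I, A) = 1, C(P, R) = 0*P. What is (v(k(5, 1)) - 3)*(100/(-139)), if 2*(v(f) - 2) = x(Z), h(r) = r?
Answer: 0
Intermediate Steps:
C(P, R) = 0
n = 2 (n = -3 + 5 = 2)
x(Q) = 2*Q (x(Q) = 0 + Q*2 = 0 + 2*Q = 2*Q)
v(f) = 3 (v(f) = 2 + (2*1)/2 = 2 + (½)*2 = 2 + 1 = 3)
(v(k(5, 1)) - 3)*(100/(-139)) = (3 - 3)*(100/(-139)) = 0*(100*(-1/139)) = 0*(-100/139) = 0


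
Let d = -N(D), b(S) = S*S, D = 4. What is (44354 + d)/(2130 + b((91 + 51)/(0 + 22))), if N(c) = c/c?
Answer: 5366713/262771 ≈ 20.424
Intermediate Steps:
N(c) = 1
b(S) = S**2
d = -1 (d = -1*1 = -1)
(44354 + d)/(2130 + b((91 + 51)/(0 + 22))) = (44354 - 1)/(2130 + ((91 + 51)/(0 + 22))**2) = 44353/(2130 + (142/22)**2) = 44353/(2130 + (142*(1/22))**2) = 44353/(2130 + (71/11)**2) = 44353/(2130 + 5041/121) = 44353/(262771/121) = 44353*(121/262771) = 5366713/262771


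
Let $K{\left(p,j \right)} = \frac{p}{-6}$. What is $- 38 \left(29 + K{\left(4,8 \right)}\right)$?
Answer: $- \frac{3230}{3} \approx -1076.7$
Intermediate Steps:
$K{\left(p,j \right)} = - \frac{p}{6}$ ($K{\left(p,j \right)} = p \left(- \frac{1}{6}\right) = - \frac{p}{6}$)
$- 38 \left(29 + K{\left(4,8 \right)}\right) = - 38 \left(29 - \frac{2}{3}\right) = \left(-38\right) \frac{85}{3} = - \frac{3230}{3}$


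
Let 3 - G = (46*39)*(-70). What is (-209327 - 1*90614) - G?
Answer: -425524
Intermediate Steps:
G = 125583 (G = 3 - 46*39*(-70) = 3 - 1794*(-70) = 3 - 1*(-125580) = 3 + 125580 = 125583)
(-209327 - 1*90614) - G = (-209327 - 1*90614) - 1*125583 = (-209327 - 90614) - 125583 = -299941 - 125583 = -425524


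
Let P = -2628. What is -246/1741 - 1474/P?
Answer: 959873/2287674 ≈ 0.41958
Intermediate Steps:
-246/1741 - 1474/P = -246/1741 - 1474/(-2628) = -246*1/1741 - 1474*(-1/2628) = -246/1741 + 737/1314 = 959873/2287674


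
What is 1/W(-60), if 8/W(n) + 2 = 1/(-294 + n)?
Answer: -709/2832 ≈ -0.25035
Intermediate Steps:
W(n) = 8/(-2 + 1/(-294 + n))
1/W(-60) = 1/(8*(294 - 1*(-60))/(-589 + 2*(-60))) = 1/(8*(294 + 60)/(-589 - 120)) = 1/(8*354/(-709)) = 1/(8*(-1/709)*354) = 1/(-2832/709) = -709/2832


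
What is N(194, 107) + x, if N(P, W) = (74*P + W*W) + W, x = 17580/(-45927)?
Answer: 396680948/15309 ≈ 25912.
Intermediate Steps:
x = -5860/15309 (x = 17580*(-1/45927) = -5860/15309 ≈ -0.38278)
N(P, W) = W + W² + 74*P (N(P, W) = (74*P + W²) + W = (W² + 74*P) + W = W + W² + 74*P)
N(194, 107) + x = (107 + 107² + 74*194) - 5860/15309 = (107 + 11449 + 14356) - 5860/15309 = 25912 - 5860/15309 = 396680948/15309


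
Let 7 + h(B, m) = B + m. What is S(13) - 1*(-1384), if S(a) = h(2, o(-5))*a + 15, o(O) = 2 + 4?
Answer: 1412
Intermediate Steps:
o(O) = 6
h(B, m) = -7 + B + m (h(B, m) = -7 + (B + m) = -7 + B + m)
S(a) = 15 + a (S(a) = (-7 + 2 + 6)*a + 15 = 1*a + 15 = a + 15 = 15 + a)
S(13) - 1*(-1384) = (15 + 13) - 1*(-1384) = 28 + 1384 = 1412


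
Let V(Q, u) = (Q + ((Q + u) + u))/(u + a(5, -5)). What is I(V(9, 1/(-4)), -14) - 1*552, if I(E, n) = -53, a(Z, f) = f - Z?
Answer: -605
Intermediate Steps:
V(Q, u) = (2*Q + 2*u)/(-10 + u) (V(Q, u) = (Q + ((Q + u) + u))/(u + (-5 - 1*5)) = (Q + (Q + 2*u))/(u + (-5 - 5)) = (2*Q + 2*u)/(u - 10) = (2*Q + 2*u)/(-10 + u))
I(V(9, 1/(-4)), -14) - 1*552 = -53 - 1*552 = -53 - 552 = -605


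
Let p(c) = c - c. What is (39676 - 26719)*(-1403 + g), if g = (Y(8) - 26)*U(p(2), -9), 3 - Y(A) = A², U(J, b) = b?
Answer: -8033340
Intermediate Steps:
p(c) = 0
Y(A) = 3 - A²
g = 783 (g = ((3 - 1*8²) - 26)*(-9) = ((3 - 1*64) - 26)*(-9) = ((3 - 64) - 26)*(-9) = (-61 - 26)*(-9) = -87*(-9) = 783)
(39676 - 26719)*(-1403 + g) = (39676 - 26719)*(-1403 + 783) = 12957*(-620) = -8033340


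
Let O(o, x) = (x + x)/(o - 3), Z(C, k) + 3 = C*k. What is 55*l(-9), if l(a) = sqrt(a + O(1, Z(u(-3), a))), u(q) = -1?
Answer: 55*I*sqrt(15) ≈ 213.01*I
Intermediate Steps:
Z(C, k) = -3 + C*k
O(o, x) = 2*x/(-3 + o) (O(o, x) = (2*x)/(-3 + o) = 2*x/(-3 + o))
l(a) = sqrt(3 + 2*a) (l(a) = sqrt(a + 2*(-3 - a)/(-3 + 1)) = sqrt(a + 2*(-3 - a)/(-2)) = sqrt(a + 2*(-3 - a)*(-1/2)) = sqrt(a + (3 + a)) = sqrt(3 + 2*a))
55*l(-9) = 55*sqrt(3 + 2*(-9)) = 55*sqrt(3 - 18) = 55*sqrt(-15) = 55*(I*sqrt(15)) = 55*I*sqrt(15)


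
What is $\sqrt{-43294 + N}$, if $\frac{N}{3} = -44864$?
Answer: $i \sqrt{177886} \approx 421.77 i$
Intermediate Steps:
$N = -134592$ ($N = 3 \left(-44864\right) = -134592$)
$\sqrt{-43294 + N} = \sqrt{-43294 - 134592} = \sqrt{-177886} = i \sqrt{177886}$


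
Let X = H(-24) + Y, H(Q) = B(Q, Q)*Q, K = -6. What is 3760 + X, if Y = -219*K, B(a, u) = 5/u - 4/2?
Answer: 5127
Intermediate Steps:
B(a, u) = -2 + 5/u (B(a, u) = 5/u - 4*½ = 5/u - 2 = -2 + 5/u)
H(Q) = Q*(-2 + 5/Q) (H(Q) = (-2 + 5/Q)*Q = Q*(-2 + 5/Q))
Y = 1314 (Y = -219*(-6) = 1314)
X = 1367 (X = (5 - 2*(-24)) + 1314 = (5 + 48) + 1314 = 53 + 1314 = 1367)
3760 + X = 3760 + 1367 = 5127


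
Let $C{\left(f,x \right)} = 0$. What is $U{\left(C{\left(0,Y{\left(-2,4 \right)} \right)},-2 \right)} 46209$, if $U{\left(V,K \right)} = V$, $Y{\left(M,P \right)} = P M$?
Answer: $0$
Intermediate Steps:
$Y{\left(M,P \right)} = M P$
$U{\left(C{\left(0,Y{\left(-2,4 \right)} \right)},-2 \right)} 46209 = 0 \cdot 46209 = 0$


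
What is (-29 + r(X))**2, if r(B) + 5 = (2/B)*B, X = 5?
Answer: 1024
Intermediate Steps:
r(B) = -3 (r(B) = -5 + (2/B)*B = -5 + 2 = -3)
(-29 + r(X))**2 = (-29 - 3)**2 = (-32)**2 = 1024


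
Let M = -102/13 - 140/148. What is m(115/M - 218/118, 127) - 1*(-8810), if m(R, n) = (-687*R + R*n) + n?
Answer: 4315625567/249511 ≈ 17296.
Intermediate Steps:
M = -4229/481 (M = -102*1/13 - 140*1/148 = -102/13 - 35/37 = -4229/481 ≈ -8.7921)
m(R, n) = n - 687*R + R*n
m(115/M - 218/118, 127) - 1*(-8810) = (127 - 687*(115/(-4229/481) - 218/118) + (115/(-4229/481) - 218/118)*127) - 1*(-8810) = (127 - 687*(115*(-481/4229) - 218*1/118) + (115*(-481/4229) - 218*1/118)*127) + 8810 = (127 - 687*(-55315/4229 - 109/59) + (-55315/4229 - 109/59)*127) + 8810 = (127 - 687*(-3724546/249511) - 3724546/249511*127) + 8810 = (127 + 2558763102/249511 - 473017342/249511) + 8810 = 2117433657/249511 + 8810 = 4315625567/249511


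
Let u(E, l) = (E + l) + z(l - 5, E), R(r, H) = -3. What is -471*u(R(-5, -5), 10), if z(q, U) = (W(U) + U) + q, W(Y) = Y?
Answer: -2826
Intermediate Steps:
z(q, U) = q + 2*U (z(q, U) = (U + U) + q = 2*U + q = q + 2*U)
u(E, l) = -5 + 2*l + 3*E (u(E, l) = (E + l) + ((l - 5) + 2*E) = (E + l) + ((-5 + l) + 2*E) = (E + l) + (-5 + l + 2*E) = -5 + 2*l + 3*E)
-471*u(R(-5, -5), 10) = -471*(-5 + 2*10 + 3*(-3)) = -471*(-5 + 20 - 9) = -471*6 = -2826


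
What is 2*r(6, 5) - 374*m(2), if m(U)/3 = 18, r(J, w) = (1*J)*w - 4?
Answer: -20144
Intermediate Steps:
r(J, w) = -4 + J*w (r(J, w) = J*w - 4 = -4 + J*w)
m(U) = 54 (m(U) = 3*18 = 54)
2*r(6, 5) - 374*m(2) = 2*(-4 + 6*5) - 374*54 = 2*(-4 + 30) - 20196 = 2*26 - 20196 = 52 - 20196 = -20144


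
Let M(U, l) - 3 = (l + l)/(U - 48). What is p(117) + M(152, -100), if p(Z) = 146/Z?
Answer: 272/117 ≈ 2.3248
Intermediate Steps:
M(U, l) = 3 + 2*l/(-48 + U) (M(U, l) = 3 + (l + l)/(U - 48) = 3 + (2*l)/(-48 + U) = 3 + 2*l/(-48 + U))
p(117) + M(152, -100) = 146/117 + (-144 + 2*(-100) + 3*152)/(-48 + 152) = 146*(1/117) + (-144 - 200 + 456)/104 = 146/117 + (1/104)*112 = 146/117 + 14/13 = 272/117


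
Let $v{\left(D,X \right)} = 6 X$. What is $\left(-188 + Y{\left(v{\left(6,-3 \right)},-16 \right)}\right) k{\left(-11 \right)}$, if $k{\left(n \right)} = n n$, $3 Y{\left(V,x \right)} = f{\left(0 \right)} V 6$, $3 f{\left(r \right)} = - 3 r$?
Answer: $-22748$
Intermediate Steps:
$f{\left(r \right)} = - r$ ($f{\left(r \right)} = \frac{\left(-3\right) r}{3} = - r$)
$Y{\left(V,x \right)} = 0$ ($Y{\left(V,x \right)} = \frac{\left(-1\right) 0 V 6}{3} = \frac{0 V 6}{3} = \frac{0 \cdot 6}{3} = \frac{1}{3} \cdot 0 = 0$)
$k{\left(n \right)} = n^{2}$
$\left(-188 + Y{\left(v{\left(6,-3 \right)},-16 \right)}\right) k{\left(-11 \right)} = \left(-188 + 0\right) \left(-11\right)^{2} = \left(-188\right) 121 = -22748$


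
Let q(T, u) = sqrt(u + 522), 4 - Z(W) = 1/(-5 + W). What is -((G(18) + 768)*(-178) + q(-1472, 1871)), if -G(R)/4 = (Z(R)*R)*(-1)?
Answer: 2430768/13 - sqrt(2393) ≈ 1.8693e+5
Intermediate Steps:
Z(W) = 4 - 1/(-5 + W)
q(T, u) = sqrt(522 + u)
G(R) = 4*R*(-21 + 4*R)/(-5 + R) (G(R) = -4*((-21 + 4*R)/(-5 + R))*R*(-1) = -4*R*(-21 + 4*R)/(-5 + R)*(-1) = -(-4)*R*(-21 + 4*R)/(-5 + R) = 4*R*(-21 + 4*R)/(-5 + R))
-((G(18) + 768)*(-178) + q(-1472, 1871)) = -((4*18*(-21 + 4*18)/(-5 + 18) + 768)*(-178) + sqrt(522 + 1871)) = -((4*18*(-21 + 72)/13 + 768)*(-178) + sqrt(2393)) = -((4*18*(1/13)*51 + 768)*(-178) + sqrt(2393)) = -((3672/13 + 768)*(-178) + sqrt(2393)) = -((13656/13)*(-178) + sqrt(2393)) = -(-2430768/13 + sqrt(2393)) = 2430768/13 - sqrt(2393)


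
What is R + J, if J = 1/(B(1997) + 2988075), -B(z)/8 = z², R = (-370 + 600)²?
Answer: 1529656241299/28915997 ≈ 52900.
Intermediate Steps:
R = 52900 (R = 230² = 52900)
B(z) = -8*z²
J = -1/28915997 (J = 1/(-8*1997² + 2988075) = 1/(-8*3988009 + 2988075) = 1/(-31904072 + 2988075) = 1/(-28915997) = -1/28915997 ≈ -3.4583e-8)
R + J = 52900 - 1/28915997 = 1529656241299/28915997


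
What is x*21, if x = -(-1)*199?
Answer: 4179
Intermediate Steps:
x = 199 (x = -1*(-199) = 199)
x*21 = 199*21 = 4179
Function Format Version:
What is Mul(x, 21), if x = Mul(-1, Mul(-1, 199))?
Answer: 4179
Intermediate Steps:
x = 199 (x = Mul(-1, -199) = 199)
Mul(x, 21) = Mul(199, 21) = 4179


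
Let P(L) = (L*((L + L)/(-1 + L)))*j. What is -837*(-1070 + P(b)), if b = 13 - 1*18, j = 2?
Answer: 909540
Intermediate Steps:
b = -5 (b = 13 - 18 = -5)
P(L) = 4*L²/(-1 + L) (P(L) = (L*((L + L)/(-1 + L)))*2 = (L*((2*L)/(-1 + L)))*2 = (L*(2*L/(-1 + L)))*2 = (2*L²/(-1 + L))*2 = 4*L²/(-1 + L))
-837*(-1070 + P(b)) = -837*(-1070 + 4*(-5)²/(-1 - 5)) = -837*(-1070 + 4*25/(-6)) = -837*(-1070 + 4*25*(-⅙)) = -837*(-1070 - 50/3) = -837*(-3260/3) = 909540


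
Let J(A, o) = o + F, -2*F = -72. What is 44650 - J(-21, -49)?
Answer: 44663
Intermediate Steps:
F = 36 (F = -½*(-72) = 36)
J(A, o) = 36 + o (J(A, o) = o + 36 = 36 + o)
44650 - J(-21, -49) = 44650 - (36 - 49) = 44650 - 1*(-13) = 44650 + 13 = 44663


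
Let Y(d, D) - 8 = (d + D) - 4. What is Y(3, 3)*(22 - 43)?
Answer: -210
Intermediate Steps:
Y(d, D) = 4 + D + d (Y(d, D) = 8 + ((d + D) - 4) = 8 + ((D + d) - 4) = 8 + (-4 + D + d) = 4 + D + d)
Y(3, 3)*(22 - 43) = (4 + 3 + 3)*(22 - 43) = 10*(-21) = -210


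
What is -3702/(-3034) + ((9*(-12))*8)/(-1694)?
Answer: 2223141/1284899 ≈ 1.7302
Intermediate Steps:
-3702/(-3034) + ((9*(-12))*8)/(-1694) = -3702*(-1/3034) - 108*8*(-1/1694) = 1851/1517 - 864*(-1/1694) = 1851/1517 + 432/847 = 2223141/1284899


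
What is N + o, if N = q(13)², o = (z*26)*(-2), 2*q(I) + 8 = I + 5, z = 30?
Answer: -1535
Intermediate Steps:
q(I) = -3/2 + I/2 (q(I) = -4 + (I + 5)/2 = -4 + (5 + I)/2 = -4 + (5/2 + I/2) = -3/2 + I/2)
o = -1560 (o = (30*26)*(-2) = 780*(-2) = -1560)
N = 25 (N = (-3/2 + (½)*13)² = (-3/2 + 13/2)² = 5² = 25)
N + o = 25 - 1560 = -1535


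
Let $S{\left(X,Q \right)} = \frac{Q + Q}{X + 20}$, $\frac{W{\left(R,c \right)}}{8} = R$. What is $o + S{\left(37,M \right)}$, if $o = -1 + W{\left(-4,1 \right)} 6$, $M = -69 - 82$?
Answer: $- \frac{11303}{57} \approx -198.3$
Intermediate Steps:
$W{\left(R,c \right)} = 8 R$
$M = -151$
$o = -193$ ($o = -1 + 8 \left(-4\right) 6 = -1 - 192 = -193$)
$S{\left(X,Q \right)} = \frac{2 Q}{20 + X}$
$o + S{\left(37,M \right)} = -193 + 2 \left(-151\right) \frac{1}{20 + 37} = -193 + 2 \left(-151\right) \frac{1}{57} = -193 - \frac{302}{57} = - \frac{11303}{57}$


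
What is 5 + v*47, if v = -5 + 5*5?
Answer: 945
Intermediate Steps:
v = 20 (v = -5 + 25 = 20)
5 + v*47 = 5 + 20*47 = 5 + 940 = 945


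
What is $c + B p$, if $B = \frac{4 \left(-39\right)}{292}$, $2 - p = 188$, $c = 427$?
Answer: $\frac{38425}{73} \approx 526.37$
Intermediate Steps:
$p = -186$ ($p = 2 - 188 = -186$)
$B = - \frac{39}{73}$ ($B = \left(-156\right) \frac{1}{292} = - \frac{39}{73} \approx -0.53425$)
$c + B p = 427 - - \frac{7254}{73} = 427 + \frac{7254}{73} = \frac{38425}{73}$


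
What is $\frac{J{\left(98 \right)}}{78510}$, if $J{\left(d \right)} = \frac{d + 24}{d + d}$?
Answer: $\frac{61}{7693980} \approx 7.9283 \cdot 10^{-6}$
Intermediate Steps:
$J{\left(d \right)} = \frac{24 + d}{2 d}$
$\frac{J{\left(98 \right)}}{78510} = \frac{\frac{1}{2} \cdot \frac{1}{98} \left(24 + 98\right)}{78510} = \frac{1}{2} \cdot \frac{1}{98} \cdot 122 \cdot \frac{1}{78510} = \frac{61}{98} \cdot \frac{1}{78510} = \frac{61}{7693980}$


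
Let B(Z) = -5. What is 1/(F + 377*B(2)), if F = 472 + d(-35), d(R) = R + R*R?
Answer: -1/223 ≈ -0.0044843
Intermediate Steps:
d(R) = R + R**2
F = 1662 (F = 472 - 35*(1 - 35) = 472 - 35*(-34) = 472 + 1190 = 1662)
1/(F + 377*B(2)) = 1/(1662 + 377*(-5)) = 1/(1662 - 1885) = 1/(-223) = -1/223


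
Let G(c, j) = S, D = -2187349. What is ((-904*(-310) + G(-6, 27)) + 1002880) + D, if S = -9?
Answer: -904238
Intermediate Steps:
G(c, j) = -9
((-904*(-310) + G(-6, 27)) + 1002880) + D = ((-904*(-310) - 9) + 1002880) - 2187349 = ((280240 - 9) + 1002880) - 2187349 = (280231 + 1002880) - 2187349 = 1283111 - 2187349 = -904238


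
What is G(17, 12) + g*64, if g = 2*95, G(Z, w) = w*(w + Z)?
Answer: 12508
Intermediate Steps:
G(Z, w) = w*(Z + w)
g = 190
G(17, 12) + g*64 = 12*(17 + 12) + 190*64 = 12*29 + 12160 = 348 + 12160 = 12508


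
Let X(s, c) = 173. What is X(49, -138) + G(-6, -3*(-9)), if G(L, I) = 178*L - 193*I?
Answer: -6106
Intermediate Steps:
G(L, I) = -193*I + 178*L
X(49, -138) + G(-6, -3*(-9)) = 173 + (-(-579)*(-9) + 178*(-6)) = 173 + (-193*27 - 1068) = 173 + (-5211 - 1068) = 173 - 6279 = -6106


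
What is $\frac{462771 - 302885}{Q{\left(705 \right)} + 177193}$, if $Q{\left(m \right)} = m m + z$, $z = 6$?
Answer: $\frac{79943}{337112} \approx 0.23714$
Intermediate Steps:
$Q{\left(m \right)} = 6 + m^{2}$ ($Q{\left(m \right)} = m m + 6 = m^{2} + 6 = 6 + m^{2}$)
$\frac{462771 - 302885}{Q{\left(705 \right)} + 177193} = \frac{462771 - 302885}{\left(6 + 705^{2}\right) + 177193} = \frac{159886}{\left(6 + 497025\right) + 177193} = \frac{159886}{497031 + 177193} = \frac{159886}{674224} = 159886 \cdot \frac{1}{674224} = \frac{79943}{337112}$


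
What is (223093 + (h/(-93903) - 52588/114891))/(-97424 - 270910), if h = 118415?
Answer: -14857066249880/24529701965811 ≈ -0.60568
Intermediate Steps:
(223093 + (h/(-93903) - 52588/114891))/(-97424 - 270910) = (223093 + (118415/(-93903) - 52588/114891))/(-97424 - 270910) = (223093 + (118415*(-1/93903) - 52588*1/114891))/(-368334) = (223093 + (-118415/93903 - 52588/114891))*(-1/368334) = (223093 - 2060332081/1198734397)*(-1/368334) = (267427192497840/1198734397)*(-1/368334) = -14857066249880/24529701965811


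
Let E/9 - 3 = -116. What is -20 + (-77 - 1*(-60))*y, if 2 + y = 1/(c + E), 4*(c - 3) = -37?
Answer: 57370/4093 ≈ 14.017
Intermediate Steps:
c = -25/4 (c = 3 + (1/4)*(-37) = 3 - 37/4 = -25/4 ≈ -6.2500)
E = -1017 (E = 27 + 9*(-116) = 27 - 1044 = -1017)
y = -8190/4093 (y = -2 + 1/(-25/4 - 1017) = -2 + 1/(-4093/4) = -2 - 4/4093 = -8190/4093 ≈ -2.0010)
-20 + (-77 - 1*(-60))*y = -20 + (-77 - 1*(-60))*(-8190/4093) = -20 + (-77 + 60)*(-8190/4093) = -20 - 17*(-8190/4093) = -20 + 139230/4093 = 57370/4093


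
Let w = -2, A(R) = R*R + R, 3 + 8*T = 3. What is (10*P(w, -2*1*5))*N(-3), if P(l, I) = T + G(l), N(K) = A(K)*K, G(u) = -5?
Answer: 900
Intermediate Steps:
T = 0 (T = -3/8 + (⅛)*3 = -3/8 + 3/8 = 0)
A(R) = R + R² (A(R) = R² + R = R + R²)
N(K) = K²*(1 + K) (N(K) = (K*(1 + K))*K = K²*(1 + K))
P(l, I) = -5 (P(l, I) = 0 - 5 = -5)
(10*P(w, -2*1*5))*N(-3) = (10*(-5))*((-3)²*(1 - 3)) = -450*(-2) = -50*(-18) = 900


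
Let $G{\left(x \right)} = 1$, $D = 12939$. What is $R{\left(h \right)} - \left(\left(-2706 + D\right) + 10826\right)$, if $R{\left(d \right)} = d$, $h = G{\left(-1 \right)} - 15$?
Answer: $-21073$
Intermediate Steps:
$h = -14$ ($h = 1 - 15 = -14$)
$R{\left(h \right)} - \left(\left(-2706 + D\right) + 10826\right) = -14 - \left(\left(-2706 + 12939\right) + 10826\right) = -14 - \left(10233 + 10826\right) = -14 - 21059 = -21073$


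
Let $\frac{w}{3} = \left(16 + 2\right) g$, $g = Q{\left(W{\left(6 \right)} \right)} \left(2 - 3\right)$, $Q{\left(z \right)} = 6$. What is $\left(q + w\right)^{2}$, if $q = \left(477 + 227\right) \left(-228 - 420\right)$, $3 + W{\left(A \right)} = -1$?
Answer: $208406858256$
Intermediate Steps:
$W{\left(A \right)} = -4$ ($W{\left(A \right)} = -3 - 1 = -4$)
$g = -6$ ($g = 6 \left(2 - 3\right) = 6 \left(-1\right) = -6$)
$w = -324$ ($w = 3 \left(16 + 2\right) \left(-6\right) = 3 \cdot 18 \left(-6\right) = 3 \left(-108\right) = -324$)
$q = -456192$ ($q = 704 \left(-648\right) = -456192$)
$\left(q + w\right)^{2} = \left(-456192 - 324\right)^{2} = \left(-456516\right)^{2} = 208406858256$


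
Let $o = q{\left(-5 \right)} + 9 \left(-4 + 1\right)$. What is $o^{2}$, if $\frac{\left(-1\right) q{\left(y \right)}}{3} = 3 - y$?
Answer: $2601$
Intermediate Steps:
$q{\left(y \right)} = -9 + 3 y$ ($q{\left(y \right)} = - 3 \left(3 - y\right) = -9 + 3 y$)
$o = -51$ ($o = \left(-9 + 3 \left(-5\right)\right) + 9 \left(-4 + 1\right) = \left(-9 - 15\right) + 9 \left(-3\right) = -24 - 27 = -51$)
$o^{2} = \left(-51\right)^{2} = 2601$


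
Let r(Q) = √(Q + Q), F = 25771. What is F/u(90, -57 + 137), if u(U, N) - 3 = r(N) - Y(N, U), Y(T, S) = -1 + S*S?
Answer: -6520063/2048283 - 25771*√10/16386264 ≈ -3.1882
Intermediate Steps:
Y(T, S) = -1 + S²
r(Q) = √2*√Q (r(Q) = √(2*Q) = √2*√Q)
u(U, N) = 4 - U² + √2*√N (u(U, N) = 3 + (√2*√N - (-1 + U²)) = 3 + (√2*√N + (1 - U²)) = 3 + (1 - U² + √2*√N) = 4 - U² + √2*√N)
F/u(90, -57 + 137) = 25771/(4 - 1*90² + √2*√(-57 + 137)) = 25771/(4 - 1*8100 + √2*√80) = 25771/(4 - 8100 + √2*(4*√5)) = 25771/(4 - 8100 + 4*√10) = 25771/(-8096 + 4*√10)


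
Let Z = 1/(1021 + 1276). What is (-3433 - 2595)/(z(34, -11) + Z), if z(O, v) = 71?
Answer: -3461579/40772 ≈ -84.901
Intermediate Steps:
Z = 1/2297 ≈ 0.00043535
(-3433 - 2595)/(z(34, -11) + Z) = (-3433 - 2595)/(71 + 1/2297) = -6028/163088/2297 = -6028*2297/163088 = -3461579/40772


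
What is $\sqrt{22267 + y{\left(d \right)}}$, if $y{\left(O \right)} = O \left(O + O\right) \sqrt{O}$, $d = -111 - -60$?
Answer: $\sqrt{22267 + 5202 i \sqrt{51}} \approx 181.08 + 102.58 i$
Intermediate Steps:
$d = -51$ ($d = -111 + 60 = -51$)
$y{\left(O \right)} = 2 O^{\frac{5}{2}}$ ($y{\left(O \right)} = O 2 O \sqrt{O} = 2 O^{2} \sqrt{O} = 2 O^{\frac{5}{2}}$)
$\sqrt{22267 + y{\left(d \right)}} = \sqrt{22267 + 2 \left(-51\right)^{\frac{5}{2}}} = \sqrt{22267 + 2 \cdot 2601 i \sqrt{51}} = \sqrt{22267 + 5202 i \sqrt{51}}$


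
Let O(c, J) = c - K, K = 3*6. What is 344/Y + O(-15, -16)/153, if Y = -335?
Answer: -21229/17085 ≈ -1.2426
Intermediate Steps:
K = 18
O(c, J) = -18 + c (O(c, J) = c - 1*18 = c - 18 = -18 + c)
344/Y + O(-15, -16)/153 = 344/(-335) + (-18 - 15)/153 = 344*(-1/335) - 33*1/153 = -344/335 - 11/51 = -21229/17085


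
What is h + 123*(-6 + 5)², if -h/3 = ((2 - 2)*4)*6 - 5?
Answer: 138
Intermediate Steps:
h = 15 (h = -3*(((2 - 2)*4)*6 - 5) = -3*((0*4)*6 - 5) = -3*(0*6 - 5) = -3*(0 - 5) = -3*(-5) = 15)
h + 123*(-6 + 5)² = 15 + 123*(-6 + 5)² = 15 + 123*(-1)² = 15 + 123*1 = 15 + 123 = 138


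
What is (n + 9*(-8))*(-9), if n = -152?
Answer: 2016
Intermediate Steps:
(n + 9*(-8))*(-9) = (-152 + 9*(-8))*(-9) = (-152 - 72)*(-9) = -224*(-9) = 2016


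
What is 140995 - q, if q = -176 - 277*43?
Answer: 153082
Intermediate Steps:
q = -12087 (q = -176 - 11911 = -12087)
140995 - q = 140995 - 1*(-12087) = 140995 + 12087 = 153082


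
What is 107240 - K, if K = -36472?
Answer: 143712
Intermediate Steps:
107240 - K = 107240 - 1*(-36472) = 107240 + 36472 = 143712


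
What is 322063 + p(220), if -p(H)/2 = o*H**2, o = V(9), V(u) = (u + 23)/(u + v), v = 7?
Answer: 128463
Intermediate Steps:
V(u) = (23 + u)/(7 + u) (V(u) = (u + 23)/(u + 7) = (23 + u)/(7 + u))
o = 2 (o = (23 + 9)/(7 + 9) = 32/16 = (1/16)*32 = 2)
p(H) = -4*H**2
322063 + p(220) = 322063 - 4*220**2 = 322063 - 4*48400 = 322063 - 193600 = 128463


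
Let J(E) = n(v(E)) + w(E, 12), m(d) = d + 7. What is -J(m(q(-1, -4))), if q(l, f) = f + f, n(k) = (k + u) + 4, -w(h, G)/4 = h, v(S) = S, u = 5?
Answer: -12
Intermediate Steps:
w(h, G) = -4*h
n(k) = 9 + k (n(k) = (k + 5) + 4 = (5 + k) + 4 = 9 + k)
q(l, f) = 2*f
m(d) = 7 + d
J(E) = 9 - 3*E (J(E) = (9 + E) - 4*E = 9 - 3*E)
-J(m(q(-1, -4))) = -(9 - 3*(7 + 2*(-4))) = -(9 - 3*(7 - 8)) = -(9 - 3*(-1)) = -(9 + 3) = -1*12 = -12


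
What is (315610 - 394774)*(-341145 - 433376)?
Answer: 61314180444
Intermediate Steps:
(315610 - 394774)*(-341145 - 433376) = -79164*(-774521) = 61314180444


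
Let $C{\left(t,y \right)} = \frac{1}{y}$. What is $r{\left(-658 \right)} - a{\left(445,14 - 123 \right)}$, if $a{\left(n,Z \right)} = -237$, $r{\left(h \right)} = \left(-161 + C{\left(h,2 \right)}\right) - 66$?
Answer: $\frac{21}{2} \approx 10.5$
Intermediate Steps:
$r{\left(h \right)} = - \frac{453}{2}$ ($r{\left(h \right)} = \left(-161 + \frac{1}{2}\right) - 66 = - \frac{321}{2} - 66 = - \frac{453}{2}$)
$r{\left(-658 \right)} - a{\left(445,14 - 123 \right)} = - \frac{453}{2} - -237 = - \frac{453}{2} + 237 = \frac{21}{2}$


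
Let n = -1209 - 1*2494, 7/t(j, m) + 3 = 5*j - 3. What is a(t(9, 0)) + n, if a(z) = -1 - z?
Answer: -144463/39 ≈ -3704.2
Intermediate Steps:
t(j, m) = 7/(-6 + 5*j) (t(j, m) = 7/(-3 + (5*j - 3)) = 7/(-3 + (-3 + 5*j)) = 7/(-6 + 5*j))
n = -3703 (n = -1209 - 2494 = -3703)
a(t(9, 0)) + n = (-1 - 7/(-6 + 5*9)) - 3703 = (-1 - 7/(-6 + 45)) - 3703 = (-1 - 7/39) - 3703 = -46/39 - 3703 = -144463/39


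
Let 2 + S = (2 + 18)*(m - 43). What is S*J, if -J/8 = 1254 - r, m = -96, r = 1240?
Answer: 311584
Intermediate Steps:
J = -112 (J = -8*(1254 - 1*1240) = -8*(1254 - 1240) = -8*14 = -112)
S = -2782 (S = -2 + (2 + 18)*(-96 - 43) = -2 + 20*(-139) = -2 - 2780 = -2782)
S*J = -2782*(-112) = 311584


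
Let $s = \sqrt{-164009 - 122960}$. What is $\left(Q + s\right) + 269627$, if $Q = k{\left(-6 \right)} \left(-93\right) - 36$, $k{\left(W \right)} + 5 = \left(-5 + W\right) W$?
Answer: $263918 + i \sqrt{286969} \approx 2.6392 \cdot 10^{5} + 535.7 i$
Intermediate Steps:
$k{\left(W \right)} = -5 + W \left(-5 + W\right)$ ($k{\left(W \right)} = -5 + \left(-5 + W\right) W = -5 + W \left(-5 + W\right)$)
$s = i \sqrt{286969}$ ($s = \sqrt{-286969} = i \sqrt{286969} \approx 535.7 i$)
$Q = -5709$ ($Q = \left(-5 + \left(-6\right)^{2} - -30\right) \left(-93\right) - 36 = \left(-5 + 36 + 30\right) \left(-93\right) - 36 = 61 \left(-93\right) - 36 = -5673 - 36 = -5709$)
$\left(Q + s\right) + 269627 = \left(-5709 + i \sqrt{286969}\right) + 269627 = 263918 + i \sqrt{286969}$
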